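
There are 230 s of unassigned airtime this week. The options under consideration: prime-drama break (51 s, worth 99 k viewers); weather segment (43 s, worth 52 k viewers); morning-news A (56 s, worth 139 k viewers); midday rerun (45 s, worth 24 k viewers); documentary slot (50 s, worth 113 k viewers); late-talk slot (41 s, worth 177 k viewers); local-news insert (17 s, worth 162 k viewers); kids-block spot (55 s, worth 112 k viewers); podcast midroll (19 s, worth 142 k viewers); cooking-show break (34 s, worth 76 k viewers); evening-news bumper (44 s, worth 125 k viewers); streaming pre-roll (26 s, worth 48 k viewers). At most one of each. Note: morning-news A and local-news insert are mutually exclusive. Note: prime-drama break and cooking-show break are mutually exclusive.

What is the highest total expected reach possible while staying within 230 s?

831

By expected reach per s: local-news insert 9.53, podcast midroll 7.47, late-talk slot 4.32 lead.
Best packing: documentary slot + late-talk slot + local-news insert + kids-block spot + podcast midroll + evening-news bumper — 226 s, 831 total.
The closest alternative, prime-drama break + documentary slot + late-talk slot + local-news insert + podcast midroll + evening-news bumper, reaches only 818.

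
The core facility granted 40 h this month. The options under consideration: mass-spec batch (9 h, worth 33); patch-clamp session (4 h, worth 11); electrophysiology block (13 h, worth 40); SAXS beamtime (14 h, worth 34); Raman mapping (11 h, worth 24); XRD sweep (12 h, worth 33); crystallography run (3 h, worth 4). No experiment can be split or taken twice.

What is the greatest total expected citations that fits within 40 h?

Greedy by ratio would take mass-spec batch + patch-clamp session + electrophysiology block + XRD sweep: 38 h used, total 117.
Replace XRD sweep with SAXS beamtime: the trade gains 1 net, giving 118 at 40 h.
The closest alternative, mass-spec batch + patch-clamp session + electrophysiology block + XRD sweep, reaches only 117.

118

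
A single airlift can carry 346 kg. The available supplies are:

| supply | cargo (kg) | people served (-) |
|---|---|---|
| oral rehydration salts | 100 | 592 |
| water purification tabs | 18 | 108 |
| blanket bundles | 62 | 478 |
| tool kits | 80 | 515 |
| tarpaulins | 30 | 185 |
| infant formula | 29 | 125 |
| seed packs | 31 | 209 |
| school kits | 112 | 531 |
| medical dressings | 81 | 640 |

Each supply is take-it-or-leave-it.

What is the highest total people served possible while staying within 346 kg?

Density check — medical dressings 7.90, blanket bundles 7.71, seed packs 6.74, tool kits 6.44 are the best per kg.
Taking the top-ratio supplies first gives water purification tabs + blanket bundles + tool kits + tarpaulins + infant formula + seed packs + medical dressings for 2260 (331 kg).
The 90 kg tied up in tarpaulins and infant formula and seed packs is better spent on oral rehydration salts — total rises to 2333 (341 kg).

2333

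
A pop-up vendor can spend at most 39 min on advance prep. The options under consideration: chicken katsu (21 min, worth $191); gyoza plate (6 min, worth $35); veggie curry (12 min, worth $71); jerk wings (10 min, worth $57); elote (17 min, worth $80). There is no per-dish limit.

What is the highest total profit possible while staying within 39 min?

297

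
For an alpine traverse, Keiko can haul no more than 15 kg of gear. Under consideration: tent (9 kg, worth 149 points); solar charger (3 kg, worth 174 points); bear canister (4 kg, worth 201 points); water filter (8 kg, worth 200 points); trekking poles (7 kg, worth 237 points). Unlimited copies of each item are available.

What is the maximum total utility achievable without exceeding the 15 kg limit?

870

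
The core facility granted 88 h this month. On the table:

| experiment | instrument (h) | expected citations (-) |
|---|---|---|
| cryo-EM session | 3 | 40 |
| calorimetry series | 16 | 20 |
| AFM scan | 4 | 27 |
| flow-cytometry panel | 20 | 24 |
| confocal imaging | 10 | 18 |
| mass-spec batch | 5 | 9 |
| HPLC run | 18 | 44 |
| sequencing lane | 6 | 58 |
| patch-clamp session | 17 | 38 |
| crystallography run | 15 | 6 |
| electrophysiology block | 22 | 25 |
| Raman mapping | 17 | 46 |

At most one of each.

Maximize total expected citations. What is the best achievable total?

282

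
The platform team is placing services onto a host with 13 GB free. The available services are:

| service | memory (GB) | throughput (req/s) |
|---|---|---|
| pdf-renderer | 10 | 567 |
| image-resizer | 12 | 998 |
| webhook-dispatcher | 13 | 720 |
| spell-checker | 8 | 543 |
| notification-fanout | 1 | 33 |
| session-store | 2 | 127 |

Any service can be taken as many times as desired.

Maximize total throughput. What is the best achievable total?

1031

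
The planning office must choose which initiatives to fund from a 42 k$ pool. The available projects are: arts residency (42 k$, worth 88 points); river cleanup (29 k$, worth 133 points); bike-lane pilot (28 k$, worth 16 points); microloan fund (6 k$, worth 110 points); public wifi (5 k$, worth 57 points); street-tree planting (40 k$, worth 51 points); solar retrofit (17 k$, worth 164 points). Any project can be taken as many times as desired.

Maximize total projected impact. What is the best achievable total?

Taking 7×microloan fund: 42 k$ used, 770 in projected impact.
Every other selection either busts 42 k$ or fails to beat 770.

770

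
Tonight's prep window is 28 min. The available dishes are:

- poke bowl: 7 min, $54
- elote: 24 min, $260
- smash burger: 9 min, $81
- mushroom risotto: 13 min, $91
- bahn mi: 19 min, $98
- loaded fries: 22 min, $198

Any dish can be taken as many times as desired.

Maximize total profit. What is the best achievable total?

260

The ratio ordering already packs tightly: elote, 24 min, 260.
The spare 4 min is too small for any remaining dish, and no exchange beats 260.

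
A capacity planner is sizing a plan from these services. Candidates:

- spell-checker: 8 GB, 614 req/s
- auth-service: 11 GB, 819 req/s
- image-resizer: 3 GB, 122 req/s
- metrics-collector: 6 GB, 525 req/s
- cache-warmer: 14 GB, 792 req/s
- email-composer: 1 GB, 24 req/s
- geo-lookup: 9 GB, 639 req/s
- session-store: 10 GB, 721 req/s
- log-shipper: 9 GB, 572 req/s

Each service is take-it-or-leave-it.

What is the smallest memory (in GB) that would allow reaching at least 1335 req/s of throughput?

Look for the lowest-memory combination reaching 1335.
auth-service + metrics-collector reaches 1344 using 17 GB.
Any bundle with less than 17 GB falls short of 1335.

17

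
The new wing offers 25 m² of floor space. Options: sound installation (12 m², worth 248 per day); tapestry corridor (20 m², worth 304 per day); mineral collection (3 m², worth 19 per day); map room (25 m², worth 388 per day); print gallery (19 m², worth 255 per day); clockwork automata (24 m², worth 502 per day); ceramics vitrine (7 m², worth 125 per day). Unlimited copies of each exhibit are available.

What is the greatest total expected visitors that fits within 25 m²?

502

Best packing: clockwork automata — 24 m², 502 total.
No other feasible combination exceeds 502.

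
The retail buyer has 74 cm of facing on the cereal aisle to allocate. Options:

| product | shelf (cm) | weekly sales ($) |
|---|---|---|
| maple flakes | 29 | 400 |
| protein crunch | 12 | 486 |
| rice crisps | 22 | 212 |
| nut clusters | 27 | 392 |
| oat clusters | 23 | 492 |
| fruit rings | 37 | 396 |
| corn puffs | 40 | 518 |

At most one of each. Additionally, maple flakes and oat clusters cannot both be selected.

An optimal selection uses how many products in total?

Best achievable weekly sales is 1374.
For example protein crunch + oat clusters + fruit rings achieves it, using 72 cm.
All optima have 3 products.

3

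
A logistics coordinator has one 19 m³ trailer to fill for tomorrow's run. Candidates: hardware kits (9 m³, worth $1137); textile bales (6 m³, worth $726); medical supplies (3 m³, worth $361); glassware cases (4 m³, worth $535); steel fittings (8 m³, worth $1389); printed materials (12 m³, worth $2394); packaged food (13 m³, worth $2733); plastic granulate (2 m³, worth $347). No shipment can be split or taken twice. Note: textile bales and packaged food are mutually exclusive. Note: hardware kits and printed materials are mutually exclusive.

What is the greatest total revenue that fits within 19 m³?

Best packing: glassware cases + packaged food + plastic granulate — 19 m³, 3615 total.
Nothing else feasible within 19 m³ beats 3615.

3615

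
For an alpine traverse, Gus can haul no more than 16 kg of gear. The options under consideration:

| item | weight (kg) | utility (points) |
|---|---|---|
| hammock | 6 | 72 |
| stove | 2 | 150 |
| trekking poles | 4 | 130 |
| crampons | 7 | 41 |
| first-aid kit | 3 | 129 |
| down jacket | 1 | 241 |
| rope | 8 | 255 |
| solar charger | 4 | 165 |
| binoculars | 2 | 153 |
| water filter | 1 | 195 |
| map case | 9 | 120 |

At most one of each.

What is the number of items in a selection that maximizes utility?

Best achievable utility is 1034.
For example stove + trekking poles + down jacket + solar charger + binoculars + water filter achieves it, using 14 kg.
Every optimal selection uses 6 items.

6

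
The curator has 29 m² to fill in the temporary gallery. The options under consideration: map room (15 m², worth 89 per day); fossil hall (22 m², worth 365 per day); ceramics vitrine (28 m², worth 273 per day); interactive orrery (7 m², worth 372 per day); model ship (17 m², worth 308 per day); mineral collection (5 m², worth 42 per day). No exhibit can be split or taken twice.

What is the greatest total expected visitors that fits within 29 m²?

737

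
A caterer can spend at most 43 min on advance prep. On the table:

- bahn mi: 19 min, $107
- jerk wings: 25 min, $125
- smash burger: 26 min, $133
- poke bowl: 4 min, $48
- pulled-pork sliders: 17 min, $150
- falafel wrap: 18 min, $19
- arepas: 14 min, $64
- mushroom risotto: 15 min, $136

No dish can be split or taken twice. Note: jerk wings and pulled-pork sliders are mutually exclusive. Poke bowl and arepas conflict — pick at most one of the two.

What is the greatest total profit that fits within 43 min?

334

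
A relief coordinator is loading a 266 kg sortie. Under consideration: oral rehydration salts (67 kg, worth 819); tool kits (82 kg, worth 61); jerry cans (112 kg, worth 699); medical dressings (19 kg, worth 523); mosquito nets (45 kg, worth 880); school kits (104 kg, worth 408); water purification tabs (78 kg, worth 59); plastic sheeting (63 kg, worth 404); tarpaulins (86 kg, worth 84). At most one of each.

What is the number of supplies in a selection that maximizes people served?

4

Optimal total is 2921.
One optimal bundle: oral rehydration salts + jerry cans + medical dressings + mosquito nets (243 kg).
All optima have 4 supplies.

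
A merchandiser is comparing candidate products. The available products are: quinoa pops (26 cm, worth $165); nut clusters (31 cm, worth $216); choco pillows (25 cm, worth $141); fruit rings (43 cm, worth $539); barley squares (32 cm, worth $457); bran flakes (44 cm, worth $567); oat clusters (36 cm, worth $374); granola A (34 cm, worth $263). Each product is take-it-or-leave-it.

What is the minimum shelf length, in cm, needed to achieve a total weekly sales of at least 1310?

Look for the lowest-shelf combination reaching 1310.
Taking fruit rings + barley squares + oat clusters gives 1370 (≥ 1310) for 111 cm.
Below 111 cm the best achievable stays under 1310.

111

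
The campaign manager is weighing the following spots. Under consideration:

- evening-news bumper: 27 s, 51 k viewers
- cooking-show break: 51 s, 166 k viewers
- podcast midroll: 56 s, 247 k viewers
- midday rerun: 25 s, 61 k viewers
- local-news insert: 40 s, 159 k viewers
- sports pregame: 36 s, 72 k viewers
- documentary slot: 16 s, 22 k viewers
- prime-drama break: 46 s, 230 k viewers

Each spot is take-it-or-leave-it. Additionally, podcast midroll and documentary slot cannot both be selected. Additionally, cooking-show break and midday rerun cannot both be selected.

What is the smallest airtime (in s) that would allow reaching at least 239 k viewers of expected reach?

56

Minimise s subject to total expected reach ≥ 239.
podcast midroll reaches 247 using 56 s.
Any bundle with less than 56 s falls short of 239.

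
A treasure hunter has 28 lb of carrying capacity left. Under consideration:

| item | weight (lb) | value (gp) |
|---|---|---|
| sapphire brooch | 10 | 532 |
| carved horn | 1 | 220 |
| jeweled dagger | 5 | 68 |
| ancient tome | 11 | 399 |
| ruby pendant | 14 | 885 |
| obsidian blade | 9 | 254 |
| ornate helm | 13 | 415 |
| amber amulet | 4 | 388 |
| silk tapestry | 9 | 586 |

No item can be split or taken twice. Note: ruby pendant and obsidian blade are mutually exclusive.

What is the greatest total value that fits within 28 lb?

By value per lb: carved horn 220.00, amber amulet 97.00, silk tapestry 65.11, ruby pendant 63.21 lead.
The ratio ordering already packs tightly: carved horn + ruby pendant + amber amulet + silk tapestry, 28 lb, 2079.
Next best is ruby pendant + amber amulet + silk tapestry at 1859 (27 lb) — short by 220.

2079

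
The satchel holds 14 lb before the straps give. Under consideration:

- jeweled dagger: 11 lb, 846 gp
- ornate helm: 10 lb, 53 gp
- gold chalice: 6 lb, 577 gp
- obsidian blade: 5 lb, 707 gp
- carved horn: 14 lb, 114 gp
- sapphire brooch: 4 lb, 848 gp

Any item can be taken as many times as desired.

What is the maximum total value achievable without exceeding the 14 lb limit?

2544

By value per lb: sapphire brooch 212.00, obsidian blade 141.40, gold chalice 96.17 lead.
Best packing: 3×sapphire brooch — 12 lb, 2544 total.
The spare 2 lb is too small for any remaining item, and no exchange beats 2544.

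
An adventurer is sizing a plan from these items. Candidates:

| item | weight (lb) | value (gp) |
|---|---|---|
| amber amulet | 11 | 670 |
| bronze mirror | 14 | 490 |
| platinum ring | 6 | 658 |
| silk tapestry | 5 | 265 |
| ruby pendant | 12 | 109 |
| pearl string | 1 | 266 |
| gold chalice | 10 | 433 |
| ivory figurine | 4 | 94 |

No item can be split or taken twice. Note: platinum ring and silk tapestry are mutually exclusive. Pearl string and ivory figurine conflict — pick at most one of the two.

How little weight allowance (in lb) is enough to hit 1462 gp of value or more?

Look for the lowest-weight combination reaching 1462.
amber amulet + platinum ring + pearl string reaches 1594 using 18 lb.
Below 18 lb the best achievable stays under 1462.

18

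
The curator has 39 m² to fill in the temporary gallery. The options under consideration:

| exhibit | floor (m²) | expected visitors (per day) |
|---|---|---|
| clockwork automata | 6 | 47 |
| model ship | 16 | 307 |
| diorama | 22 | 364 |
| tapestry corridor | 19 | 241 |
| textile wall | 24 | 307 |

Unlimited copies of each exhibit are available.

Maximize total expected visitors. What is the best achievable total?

By expected visitors per m²: model ship 19.19, diorama 16.55, textile wall 12.79 lead.
Filling by ratio: clockwork automata + 2×model ship for 661, with 1 m² left unused.
The 22 m² tied up in clockwork automata and model ship is better spent on diorama — total rises to 671 (38 m²).

671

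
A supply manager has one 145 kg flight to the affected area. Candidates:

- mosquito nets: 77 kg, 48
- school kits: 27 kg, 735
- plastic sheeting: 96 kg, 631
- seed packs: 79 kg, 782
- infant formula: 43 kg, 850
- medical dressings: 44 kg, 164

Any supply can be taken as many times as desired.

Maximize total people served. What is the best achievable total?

3675

By people served per kg: school kits 27.22, infant formula 19.77, seed packs 9.90 lead.
Best packing: 5×school kits — 135 kg, 3675 total.
Nothing else within 145 kg beats 3675.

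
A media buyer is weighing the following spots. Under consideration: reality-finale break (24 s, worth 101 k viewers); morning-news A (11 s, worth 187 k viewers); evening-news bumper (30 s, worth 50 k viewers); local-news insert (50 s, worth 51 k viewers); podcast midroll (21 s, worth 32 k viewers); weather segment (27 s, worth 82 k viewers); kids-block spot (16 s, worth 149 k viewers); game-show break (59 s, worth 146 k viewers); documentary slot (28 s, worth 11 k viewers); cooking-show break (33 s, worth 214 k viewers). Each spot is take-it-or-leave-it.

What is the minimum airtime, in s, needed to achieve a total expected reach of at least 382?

Minimise s subject to total expected reach ≥ 382.
morning-news A + cooking-show break reaches 401 using 44 s.
Below 44 s the best achievable stays under 382.

44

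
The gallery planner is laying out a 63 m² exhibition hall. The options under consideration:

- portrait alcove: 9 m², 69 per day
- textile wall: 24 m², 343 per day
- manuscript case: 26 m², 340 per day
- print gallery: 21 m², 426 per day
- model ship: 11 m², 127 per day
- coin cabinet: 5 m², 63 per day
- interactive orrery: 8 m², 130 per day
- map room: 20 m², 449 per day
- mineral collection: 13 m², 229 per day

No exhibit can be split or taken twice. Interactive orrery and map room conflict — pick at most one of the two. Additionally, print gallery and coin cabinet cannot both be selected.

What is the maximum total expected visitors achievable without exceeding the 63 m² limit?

Ranking by ratio (expected visitors/m²): map room 22.45, print gallery 20.29, mineral collection 17.62.
Best packing: portrait alcove + print gallery + map room + mineral collection — 63 m², 1173 total.
Runner-up print gallery + map room + mineral collection tops out at 1104.

1173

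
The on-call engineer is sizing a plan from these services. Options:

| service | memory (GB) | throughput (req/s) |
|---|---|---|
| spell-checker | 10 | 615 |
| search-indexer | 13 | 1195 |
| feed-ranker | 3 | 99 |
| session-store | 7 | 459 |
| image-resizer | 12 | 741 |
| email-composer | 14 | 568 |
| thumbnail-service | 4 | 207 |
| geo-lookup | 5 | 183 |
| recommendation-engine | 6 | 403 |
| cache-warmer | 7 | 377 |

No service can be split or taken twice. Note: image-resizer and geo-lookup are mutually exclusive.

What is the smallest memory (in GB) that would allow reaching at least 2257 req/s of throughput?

30

Look for the lowest-memory combination reaching 2257.
Taking spell-checker + search-indexer + session-store gives 2269 (≥ 2257) for 30 GB.
No combination under 30 GB hits 2257.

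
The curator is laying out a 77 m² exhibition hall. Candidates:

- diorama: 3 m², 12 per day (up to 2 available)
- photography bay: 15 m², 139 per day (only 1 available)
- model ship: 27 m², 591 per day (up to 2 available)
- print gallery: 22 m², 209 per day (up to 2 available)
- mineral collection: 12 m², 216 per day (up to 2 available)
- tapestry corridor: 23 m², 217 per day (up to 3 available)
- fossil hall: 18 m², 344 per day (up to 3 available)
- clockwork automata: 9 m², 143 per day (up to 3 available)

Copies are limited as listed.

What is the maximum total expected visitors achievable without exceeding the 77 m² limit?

1541

Taking the top-ratio exhibits first gives diorama + 2×model ship + fossil hall for 1538 (75 m²).
The 21 m² tied up in diorama and fossil hall is better spent on mineral collection + clockwork automata — total rises to 1541 (75 m²).
Every other selection either busts 77 m² or exceeds an availability limit or fails to beat 1541.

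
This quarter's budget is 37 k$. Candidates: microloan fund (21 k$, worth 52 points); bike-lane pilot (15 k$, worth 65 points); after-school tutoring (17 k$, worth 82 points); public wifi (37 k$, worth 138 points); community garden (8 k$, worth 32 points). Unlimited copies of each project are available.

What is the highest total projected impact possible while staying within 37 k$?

164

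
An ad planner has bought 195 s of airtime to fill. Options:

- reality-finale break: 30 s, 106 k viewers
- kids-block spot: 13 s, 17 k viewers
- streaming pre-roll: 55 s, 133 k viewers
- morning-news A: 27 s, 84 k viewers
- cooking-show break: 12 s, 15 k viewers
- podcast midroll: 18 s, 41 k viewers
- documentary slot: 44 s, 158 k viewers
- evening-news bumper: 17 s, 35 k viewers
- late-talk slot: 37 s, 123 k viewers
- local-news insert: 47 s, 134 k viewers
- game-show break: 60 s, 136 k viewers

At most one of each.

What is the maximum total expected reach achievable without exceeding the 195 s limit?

Reality-finale break + morning-news A + documentary slot + late-talk slot + local-news insert uses 185 of the 195 s and totals 605.
That's the maximum — no swap from here does better than 605.

605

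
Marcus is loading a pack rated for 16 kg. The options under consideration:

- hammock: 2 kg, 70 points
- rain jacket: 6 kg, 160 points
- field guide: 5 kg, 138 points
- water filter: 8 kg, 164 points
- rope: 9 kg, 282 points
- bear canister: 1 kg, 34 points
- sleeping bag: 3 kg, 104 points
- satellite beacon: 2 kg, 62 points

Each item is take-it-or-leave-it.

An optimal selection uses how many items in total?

4

Best achievable utility is 518.
For example hammock + rope + sleeping bag + satellite beacon achieves it, using 16 kg.
Any selection reaching 518 contains exactly 4 items.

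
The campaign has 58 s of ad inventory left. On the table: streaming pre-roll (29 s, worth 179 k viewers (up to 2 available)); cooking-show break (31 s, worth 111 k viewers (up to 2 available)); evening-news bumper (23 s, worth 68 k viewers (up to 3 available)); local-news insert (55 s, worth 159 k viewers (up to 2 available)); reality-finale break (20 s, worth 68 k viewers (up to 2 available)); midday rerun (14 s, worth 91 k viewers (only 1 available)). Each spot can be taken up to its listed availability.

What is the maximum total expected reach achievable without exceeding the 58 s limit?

A density-first pass picks streaming pre-roll + midday rerun — 270 at 43 s.
Dropping midday rerun frees 14 s; slotting in streaming pre-roll (29 s) lifts the total to 358 at 58 s.
No other feasible combination exceeds 358.

358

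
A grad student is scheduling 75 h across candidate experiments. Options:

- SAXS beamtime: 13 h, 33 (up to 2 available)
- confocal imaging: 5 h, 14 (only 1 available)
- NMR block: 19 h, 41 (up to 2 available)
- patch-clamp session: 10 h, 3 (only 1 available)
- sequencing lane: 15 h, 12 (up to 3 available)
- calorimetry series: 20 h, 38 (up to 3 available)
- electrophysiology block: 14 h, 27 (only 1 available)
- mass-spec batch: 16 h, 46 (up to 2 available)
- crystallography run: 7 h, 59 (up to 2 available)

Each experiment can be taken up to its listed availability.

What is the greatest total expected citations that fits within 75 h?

276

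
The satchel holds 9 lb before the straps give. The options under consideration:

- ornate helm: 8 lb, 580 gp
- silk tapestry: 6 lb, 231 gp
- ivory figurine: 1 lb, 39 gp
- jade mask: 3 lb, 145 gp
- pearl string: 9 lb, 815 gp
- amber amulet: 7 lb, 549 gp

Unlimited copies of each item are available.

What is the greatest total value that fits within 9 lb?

Density check — pearl string 90.56, amber amulet 78.43, ornate helm 72.50, jade mask 48.33 are the best per lb.
Pearl string uses 9 of the 9 lb and totals 815.
That's the maximum — no swap from here does better than 815.

815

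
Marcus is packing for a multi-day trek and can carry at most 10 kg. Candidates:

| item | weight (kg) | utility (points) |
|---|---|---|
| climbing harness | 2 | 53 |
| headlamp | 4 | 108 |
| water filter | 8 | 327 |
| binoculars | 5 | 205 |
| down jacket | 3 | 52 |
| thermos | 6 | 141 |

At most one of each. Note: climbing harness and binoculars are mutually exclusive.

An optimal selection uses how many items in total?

Optimal total is 380.
climbing harness + water filter hits 380 at 10 kg.
All optima have 2 items.

2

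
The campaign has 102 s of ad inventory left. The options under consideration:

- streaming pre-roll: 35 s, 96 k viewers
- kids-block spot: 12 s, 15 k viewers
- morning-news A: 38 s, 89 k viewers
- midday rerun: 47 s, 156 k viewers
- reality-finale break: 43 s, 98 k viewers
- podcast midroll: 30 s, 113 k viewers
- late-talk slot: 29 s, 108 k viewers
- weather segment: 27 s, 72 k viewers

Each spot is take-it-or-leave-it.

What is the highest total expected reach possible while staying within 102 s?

319

Density check — podcast midroll 3.77, late-talk slot 3.72, midday rerun 3.32, streaming pre-roll 2.74 are the best per s.
Greedy by ratio would take streaming pre-roll + podcast midroll + late-talk slot: 94 s used, total 317.
The 35 s tied up in streaming pre-roll is better spent on reality-finale break — total rises to 319 (102 s).
Nothing else within 102 s beats 319.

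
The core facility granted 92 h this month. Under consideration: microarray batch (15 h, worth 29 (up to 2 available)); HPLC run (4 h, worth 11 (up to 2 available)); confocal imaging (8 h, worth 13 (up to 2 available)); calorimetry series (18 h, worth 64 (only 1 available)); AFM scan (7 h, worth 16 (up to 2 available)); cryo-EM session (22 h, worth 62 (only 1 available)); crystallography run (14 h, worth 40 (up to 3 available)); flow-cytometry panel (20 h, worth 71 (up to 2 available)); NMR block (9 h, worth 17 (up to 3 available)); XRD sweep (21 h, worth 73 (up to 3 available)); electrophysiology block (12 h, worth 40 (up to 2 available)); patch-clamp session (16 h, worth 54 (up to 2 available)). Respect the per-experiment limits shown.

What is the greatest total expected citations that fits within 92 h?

321

Filling by ratio: calorimetry series + 2×flow-cytometry panel + XRD sweep + electrophysiology block for 319, with 1 h left unused.
The 20 h tied up in flow-cytometry panel is better spent on XRD sweep — total rises to 321 (92 h).
No other feasible combination exceeds 321.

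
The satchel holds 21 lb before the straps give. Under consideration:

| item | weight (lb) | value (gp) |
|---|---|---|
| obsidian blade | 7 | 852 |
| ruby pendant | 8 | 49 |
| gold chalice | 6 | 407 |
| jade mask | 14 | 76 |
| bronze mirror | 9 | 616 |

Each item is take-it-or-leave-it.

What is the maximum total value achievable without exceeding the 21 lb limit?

By value per lb: obsidian blade 121.71, bronze mirror 68.44, gold chalice 67.83 lead.
Best packing: obsidian blade + bronze mirror — 16 lb, 1468 total.
Runner-up obsidian blade + ruby pendant + gold chalice tops out at 1308.

1468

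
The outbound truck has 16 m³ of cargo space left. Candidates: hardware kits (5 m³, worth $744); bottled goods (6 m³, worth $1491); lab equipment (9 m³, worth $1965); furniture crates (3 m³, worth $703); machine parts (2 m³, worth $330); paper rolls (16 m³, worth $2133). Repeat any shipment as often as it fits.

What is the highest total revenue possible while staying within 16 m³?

3685

Ranking by ratio (revenue/m³): bottled goods 248.50, furniture crates 234.33, lab equipment 218.33.
The ratio ordering already packs tightly: 2×bottled goods + furniture crates, 15 m³, 3685.
No other feasible combination exceeds 3685.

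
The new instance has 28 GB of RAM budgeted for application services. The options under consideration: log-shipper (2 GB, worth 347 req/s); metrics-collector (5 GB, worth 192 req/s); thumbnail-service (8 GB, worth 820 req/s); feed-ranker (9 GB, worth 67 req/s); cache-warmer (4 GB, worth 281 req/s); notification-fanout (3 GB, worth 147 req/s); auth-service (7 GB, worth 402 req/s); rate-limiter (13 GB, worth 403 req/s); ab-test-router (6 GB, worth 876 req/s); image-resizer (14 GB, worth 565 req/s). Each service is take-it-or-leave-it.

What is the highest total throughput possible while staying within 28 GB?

2726

The ratio ordering already packs tightly: log-shipper + thumbnail-service + cache-warmer + auth-service + ab-test-router, 27 GB, 2726.
No other feasible combination exceeds 2726.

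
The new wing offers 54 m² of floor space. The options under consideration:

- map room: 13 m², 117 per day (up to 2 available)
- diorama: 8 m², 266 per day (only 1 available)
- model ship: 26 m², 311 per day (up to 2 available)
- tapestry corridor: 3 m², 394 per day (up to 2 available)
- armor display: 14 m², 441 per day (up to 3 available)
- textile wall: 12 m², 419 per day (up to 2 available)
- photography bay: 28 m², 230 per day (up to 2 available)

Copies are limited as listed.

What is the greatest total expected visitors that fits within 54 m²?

A density-first pass picks diorama + 2×tapestry corridor + armor display + 2×textile wall — 2333 at 52 m².
Dropping textile wall frees 12 m²; slotting in armor display (14 m²) lifts the total to 2355 at 54 m².
Every other selection either busts 54 m² or exceeds an availability limit or fails to beat 2355.

2355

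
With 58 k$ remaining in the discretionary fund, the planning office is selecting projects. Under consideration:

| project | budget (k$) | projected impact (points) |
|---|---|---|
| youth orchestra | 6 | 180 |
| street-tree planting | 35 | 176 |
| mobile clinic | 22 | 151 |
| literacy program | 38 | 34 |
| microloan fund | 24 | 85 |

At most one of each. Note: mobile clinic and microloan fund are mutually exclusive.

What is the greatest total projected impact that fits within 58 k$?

356

Density check — youth orchestra 30.00, mobile clinic 6.86, street-tree planting 5.03, microloan fund 3.54 are the best per k$.
Best packing: youth orchestra + street-tree planting — 41 k$, 356 total.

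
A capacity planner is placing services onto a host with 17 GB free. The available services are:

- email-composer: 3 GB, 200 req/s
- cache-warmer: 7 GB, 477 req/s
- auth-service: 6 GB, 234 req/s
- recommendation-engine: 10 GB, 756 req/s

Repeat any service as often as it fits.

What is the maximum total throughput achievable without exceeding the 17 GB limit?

1233

Best packing: cache-warmer + recommendation-engine — 17 GB, 1233 total.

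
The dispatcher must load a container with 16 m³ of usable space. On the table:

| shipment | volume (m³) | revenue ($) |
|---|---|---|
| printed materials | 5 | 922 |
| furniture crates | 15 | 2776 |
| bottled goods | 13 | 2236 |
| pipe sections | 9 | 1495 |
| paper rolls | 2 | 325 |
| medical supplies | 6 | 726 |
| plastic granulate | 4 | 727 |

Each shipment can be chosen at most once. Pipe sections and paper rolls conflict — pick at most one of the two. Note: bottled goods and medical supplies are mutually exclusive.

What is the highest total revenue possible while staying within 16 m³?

2776

Taking furniture crates: 15 m³ used, 2776 in revenue.
The closest alternative, bottled goods + paper rolls, reaches only 2561.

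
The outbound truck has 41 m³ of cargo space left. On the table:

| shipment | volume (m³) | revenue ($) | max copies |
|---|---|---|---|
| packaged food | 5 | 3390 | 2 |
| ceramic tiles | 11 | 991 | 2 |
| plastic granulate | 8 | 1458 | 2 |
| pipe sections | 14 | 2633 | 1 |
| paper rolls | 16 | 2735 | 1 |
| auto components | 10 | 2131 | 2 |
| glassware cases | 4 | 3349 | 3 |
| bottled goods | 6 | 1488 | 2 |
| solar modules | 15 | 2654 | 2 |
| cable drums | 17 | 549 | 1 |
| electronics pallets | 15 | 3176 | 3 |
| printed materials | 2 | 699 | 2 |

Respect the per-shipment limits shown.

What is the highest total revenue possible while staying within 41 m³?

21401

Ranking by ratio (revenue/m³): glassware cases 837.25, packaged food 678.00, printed materials 349.50.
Greedy by ratio would take 2×packaged food + 3×glassware cases + 2×bottled goods + 2×printed materials: 38 m³ used, total 21201.
Dropping 2×bottled goods frees 12 m³; slotting in electronics pallets (15 m³) lifts the total to 21401 at 41 m³.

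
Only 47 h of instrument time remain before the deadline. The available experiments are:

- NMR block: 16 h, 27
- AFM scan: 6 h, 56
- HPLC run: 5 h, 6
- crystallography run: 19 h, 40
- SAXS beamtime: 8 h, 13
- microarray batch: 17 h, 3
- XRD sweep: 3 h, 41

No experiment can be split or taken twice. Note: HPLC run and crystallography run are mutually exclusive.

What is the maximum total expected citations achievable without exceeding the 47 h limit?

164

Taking NMR block + AFM scan + crystallography run + XRD sweep: 44 h used, 164 in expected citations.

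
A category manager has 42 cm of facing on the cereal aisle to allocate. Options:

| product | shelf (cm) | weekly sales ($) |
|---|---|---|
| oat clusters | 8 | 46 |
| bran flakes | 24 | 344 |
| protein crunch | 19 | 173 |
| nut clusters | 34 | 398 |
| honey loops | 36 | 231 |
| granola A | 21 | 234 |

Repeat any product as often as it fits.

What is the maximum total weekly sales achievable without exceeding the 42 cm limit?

By weekly sales per cm: bran flakes 14.33, nut clusters 11.71, granola A 11.14 lead.
Filling by ratio: 2×oat clusters + bran flakes for 436, with 2 cm left unused.
Dropping 2×oat clusters and bran flakes frees 40 cm; slotting in 2×granola A (42 cm) lifts the total to 468 at 42 cm.

468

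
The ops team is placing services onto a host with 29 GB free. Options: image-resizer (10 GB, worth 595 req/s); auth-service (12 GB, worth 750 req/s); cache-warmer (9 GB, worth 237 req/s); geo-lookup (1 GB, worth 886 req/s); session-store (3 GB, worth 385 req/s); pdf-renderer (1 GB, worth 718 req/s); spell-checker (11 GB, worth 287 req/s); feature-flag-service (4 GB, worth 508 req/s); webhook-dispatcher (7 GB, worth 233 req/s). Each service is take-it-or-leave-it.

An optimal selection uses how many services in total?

The maximum throughput within 29 GB is 3480.
For example auth-service + geo-lookup + session-store + pdf-renderer + feature-flag-service + webhook-dispatcher achieves it, using 28 GB.
Every optimal selection uses 6 services.

6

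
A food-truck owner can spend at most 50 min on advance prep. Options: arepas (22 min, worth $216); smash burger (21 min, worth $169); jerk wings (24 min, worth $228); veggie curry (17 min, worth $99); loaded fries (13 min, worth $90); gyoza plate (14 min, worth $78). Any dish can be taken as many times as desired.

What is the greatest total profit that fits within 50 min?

456

Taking the top-ratio dishes first gives 2×arepas for 432 (44 min).
Replace 2×arepas with 2×jerk wings: the trade gains 24 net, giving 456 at 48 min.
The spare 2 min is too small for any remaining dish, and no exchange beats 456.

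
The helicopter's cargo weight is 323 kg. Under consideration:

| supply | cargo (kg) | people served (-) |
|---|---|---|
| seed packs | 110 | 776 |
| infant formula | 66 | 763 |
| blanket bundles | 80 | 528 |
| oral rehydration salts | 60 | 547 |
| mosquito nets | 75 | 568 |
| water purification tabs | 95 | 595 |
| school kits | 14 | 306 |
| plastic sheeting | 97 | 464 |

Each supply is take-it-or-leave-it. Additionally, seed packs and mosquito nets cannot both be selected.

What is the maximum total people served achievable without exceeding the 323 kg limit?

Taking the top-ratio supplies first gives infant formula + blanket bundles + oral rehydration salts + mosquito nets + school kits for 2712 (295 kg).
The 80 kg tied up in blanket bundles is better spent on water purification tabs — total rises to 2779 (310 kg).
The spare 13 kg is too small for any remaining supply, and no feasible exchange beats 2779.

2779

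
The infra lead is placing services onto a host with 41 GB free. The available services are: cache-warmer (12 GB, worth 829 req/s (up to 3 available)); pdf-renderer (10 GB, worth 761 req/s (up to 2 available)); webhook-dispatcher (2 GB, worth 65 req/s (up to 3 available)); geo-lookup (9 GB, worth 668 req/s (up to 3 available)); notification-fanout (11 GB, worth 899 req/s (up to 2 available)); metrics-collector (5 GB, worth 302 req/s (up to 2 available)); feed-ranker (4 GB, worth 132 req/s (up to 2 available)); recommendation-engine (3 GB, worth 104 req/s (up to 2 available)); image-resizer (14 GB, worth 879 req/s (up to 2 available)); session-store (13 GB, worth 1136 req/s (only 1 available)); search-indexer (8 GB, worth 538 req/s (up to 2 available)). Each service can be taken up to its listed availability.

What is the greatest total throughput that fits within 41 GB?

3241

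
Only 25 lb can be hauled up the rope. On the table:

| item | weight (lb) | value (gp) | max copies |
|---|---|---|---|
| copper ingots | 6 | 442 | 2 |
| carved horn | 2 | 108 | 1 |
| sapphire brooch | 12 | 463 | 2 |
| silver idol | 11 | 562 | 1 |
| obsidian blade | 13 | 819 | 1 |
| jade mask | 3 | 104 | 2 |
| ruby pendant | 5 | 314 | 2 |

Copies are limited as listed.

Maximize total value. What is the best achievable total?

Density check — copper ingots 73.67, obsidian blade 63.00, ruby pendant 62.80 are the best per lb.
Taking 2×copper ingots + obsidian blade: 25 lb used, 1703 in value.

1703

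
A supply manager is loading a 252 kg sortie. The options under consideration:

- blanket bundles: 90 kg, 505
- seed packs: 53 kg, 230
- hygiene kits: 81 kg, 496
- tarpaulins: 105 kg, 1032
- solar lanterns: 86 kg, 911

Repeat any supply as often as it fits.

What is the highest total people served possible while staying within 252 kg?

2173

Filling by ratio: seed packs + 2×solar lanterns for 2052, with 27 kg left unused.
Replace solar lanterns with tarpaulins: the trade gains 121 net, giving 2173 at 244 kg.
Every other selection either busts 252 kg or fails to beat 2173.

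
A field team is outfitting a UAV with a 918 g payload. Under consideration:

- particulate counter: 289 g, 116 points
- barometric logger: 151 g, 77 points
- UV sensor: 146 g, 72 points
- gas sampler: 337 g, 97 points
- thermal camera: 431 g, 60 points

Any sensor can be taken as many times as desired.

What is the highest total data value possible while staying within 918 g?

Density check — barometric logger 0.51, UV sensor 0.49, particulate counter 0.40, gas sampler 0.29 are the best per g.
Best packing: 6×barometric logger — 906 g, 462 total.
Nothing else within 918 g beats 462.

462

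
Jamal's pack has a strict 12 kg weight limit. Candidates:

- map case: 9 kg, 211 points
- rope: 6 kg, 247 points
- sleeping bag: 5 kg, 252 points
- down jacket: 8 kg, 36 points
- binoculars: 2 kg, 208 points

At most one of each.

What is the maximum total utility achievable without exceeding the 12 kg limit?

499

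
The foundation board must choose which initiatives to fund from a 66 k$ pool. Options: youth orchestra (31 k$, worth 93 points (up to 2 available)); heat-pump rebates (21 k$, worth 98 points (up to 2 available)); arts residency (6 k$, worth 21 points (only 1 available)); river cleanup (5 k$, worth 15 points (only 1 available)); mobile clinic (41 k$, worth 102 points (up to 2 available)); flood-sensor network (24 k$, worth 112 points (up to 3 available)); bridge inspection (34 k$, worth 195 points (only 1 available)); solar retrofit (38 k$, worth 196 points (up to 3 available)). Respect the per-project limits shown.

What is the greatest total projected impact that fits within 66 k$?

329

Best packing: heat-pump rebates + arts residency + river cleanup + bridge inspection — 66 k$, 329 total.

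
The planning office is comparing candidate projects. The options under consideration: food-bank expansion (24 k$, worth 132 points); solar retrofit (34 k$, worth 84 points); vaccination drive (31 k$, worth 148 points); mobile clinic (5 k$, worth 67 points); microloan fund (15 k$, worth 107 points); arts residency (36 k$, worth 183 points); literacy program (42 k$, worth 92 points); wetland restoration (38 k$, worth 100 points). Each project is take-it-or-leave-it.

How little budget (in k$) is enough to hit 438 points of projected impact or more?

75

Need the lightest bundle worth ≥ 438.
food-bank expansion + vaccination drive + mobile clinic + microloan fund reaches 454 using 75 k$.
Below 75 k$ the best achievable stays under 438.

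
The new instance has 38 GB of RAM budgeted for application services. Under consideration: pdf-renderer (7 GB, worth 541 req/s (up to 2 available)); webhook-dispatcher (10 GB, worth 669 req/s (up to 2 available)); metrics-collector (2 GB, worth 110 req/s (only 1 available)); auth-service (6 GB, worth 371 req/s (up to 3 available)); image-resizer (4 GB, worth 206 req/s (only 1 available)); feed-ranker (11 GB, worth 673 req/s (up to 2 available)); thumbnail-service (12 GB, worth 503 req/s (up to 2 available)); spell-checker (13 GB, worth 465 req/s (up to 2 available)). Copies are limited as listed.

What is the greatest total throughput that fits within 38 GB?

Ranking by ratio (throughput/GB): pdf-renderer 77.29, webhook-dispatcher 66.90, auth-service 61.83.
Greedy by ratio would take 2×pdf-renderer + 2×webhook-dispatcher + metrics-collector: 36 GB used, total 2530.
Dropping metrics-collector frees 2 GB; slotting in image-resizer (4 GB) lifts the total to 2626 at 38 GB.
That's the maximum — no swap from here does better than 2626.

2626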